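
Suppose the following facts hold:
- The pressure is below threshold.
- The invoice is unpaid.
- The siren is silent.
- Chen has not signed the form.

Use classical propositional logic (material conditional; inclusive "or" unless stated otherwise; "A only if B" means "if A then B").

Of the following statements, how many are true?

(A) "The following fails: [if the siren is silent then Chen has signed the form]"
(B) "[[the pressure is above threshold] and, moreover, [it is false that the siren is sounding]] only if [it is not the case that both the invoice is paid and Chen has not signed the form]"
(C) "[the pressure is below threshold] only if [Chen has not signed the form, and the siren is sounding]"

2

Let R = "the siren is sounding" (F), S = "Chen has signed the form" (F), P = "the pressure is above threshold" (F), Q = "the invoice is paid" (F).

(A): In symbols: ¬(¬R → S)

¬R = ¬F = T
¬R → S = T → F = F
¬(¬R → S) = ¬F = T
So (A) is true.

(B): Parsed as (P ∧ ¬R) → (Q ↑ ¬S)

¬R = ¬F = T
P ∧ ¬R = F ∧ T = F
¬S = ¬F = T
Q ↑ ¬S = F ↑ T = T
(P ∧ ¬R) → (Q ↑ ¬S) = F → T = T
Thus (B) is true.

(C): Parsed as ¬P → (¬S ∧ R)

¬P = ¬F = T
¬S = ¬F = T
¬S ∧ R = T ∧ F = F
¬P → (¬S ∧ R) = T → F = F
Thus (C) is false.

True statements: 2 ((A), (B)).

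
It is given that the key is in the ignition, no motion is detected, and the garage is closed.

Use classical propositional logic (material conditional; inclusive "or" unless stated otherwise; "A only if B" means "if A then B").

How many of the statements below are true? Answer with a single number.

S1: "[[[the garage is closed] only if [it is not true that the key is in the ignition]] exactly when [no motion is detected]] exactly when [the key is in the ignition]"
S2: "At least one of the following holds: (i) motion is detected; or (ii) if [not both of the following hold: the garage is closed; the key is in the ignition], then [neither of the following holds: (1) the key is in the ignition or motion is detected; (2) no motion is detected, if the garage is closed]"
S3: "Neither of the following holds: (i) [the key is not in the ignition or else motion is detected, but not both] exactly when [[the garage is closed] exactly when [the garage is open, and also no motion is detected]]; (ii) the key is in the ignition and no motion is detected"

Let Q = "the garage is closed" (T), W = "the key is in the ignition" (T), M = "motion is detected" (F).

S1: In symbols: ((Q -> ~W) <-> ~M) <-> W

~W = ~T = F
Q -> ~W = T -> F = F
~M = ~F = T
(Q -> ~W) <-> ~M = F <-> T = F
((Q -> ~W) <-> ~M) <-> W = F <-> T = F
Thus S1 is false.

S2: This is M | ((Q nand W) -> ((W | M) nor (Q -> ~M))).

Q nand W = T nand T = F
W | M = T | F = T
~M = ~F = T
Q -> ~M = T -> T = T
(W | M) nor (Q -> ~M) = T nor T = F
(Q nand W) -> ((W | M) nor (Q -> ~M)) = F -> F = T
M | ((Q nand W) -> ((W | M) nor (Q -> ~M))) = F | T = T
Hence S2 is true.

S3: Parsed as ((~W xor M) <-> (Q <-> (~Q & ~M))) nor (W & ~M)

~W = ~T = F
~W xor M = F xor F = F
~Q = ~T = F
~M = ~F = T
~Q & ~M = F & T = F
Q <-> (~Q & ~M) = T <-> F = F
(~W xor M) <-> (Q <-> (~Q & ~M)) = F <-> F = T
~M = ~F = T
W & ~M = T & T = T
((~W xor M) <-> (Q <-> (~Q & ~M))) nor (W & ~M) = T nor T = F
So S3 is false.

Count: 1.

1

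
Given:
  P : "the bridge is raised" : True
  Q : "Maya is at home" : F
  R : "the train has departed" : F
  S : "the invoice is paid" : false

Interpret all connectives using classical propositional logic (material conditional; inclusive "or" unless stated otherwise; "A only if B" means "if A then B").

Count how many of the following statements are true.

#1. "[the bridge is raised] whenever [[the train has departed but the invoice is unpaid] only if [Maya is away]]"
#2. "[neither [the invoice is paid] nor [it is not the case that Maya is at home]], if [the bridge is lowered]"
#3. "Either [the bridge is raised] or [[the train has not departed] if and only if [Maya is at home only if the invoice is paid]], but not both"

2

#1: Formalization: ((R ∧ ¬S) → ¬Q) → P

¬S = ¬F = T
R ∧ ¬S = F ∧ T = F
¬Q = ¬F = T
(R ∧ ¬S) → ¬Q = F → T = T
((R ∧ ¬S) → ¬Q) → P = T → T = T
So #1 is true.

#2: Formalization: ¬P → (S ↓ ¬Q)

¬P = ¬T = F
¬Q = ¬F = T
S ↓ ¬Q = F ↓ T = F
¬P → (S ↓ ¬Q) = F → F = T
Hence #2 is true.

#3: This is P ⊕ (¬R ↔ (Q → S)).

¬R = ¬F = T
Q → S = F → F = T
¬R ↔ (Q → S) = T ↔ T = T
P ⊕ (¬R ↔ (Q → S)) = T ⊕ T = F
Thus #3 is false.

True statements: 2 (#1, #2).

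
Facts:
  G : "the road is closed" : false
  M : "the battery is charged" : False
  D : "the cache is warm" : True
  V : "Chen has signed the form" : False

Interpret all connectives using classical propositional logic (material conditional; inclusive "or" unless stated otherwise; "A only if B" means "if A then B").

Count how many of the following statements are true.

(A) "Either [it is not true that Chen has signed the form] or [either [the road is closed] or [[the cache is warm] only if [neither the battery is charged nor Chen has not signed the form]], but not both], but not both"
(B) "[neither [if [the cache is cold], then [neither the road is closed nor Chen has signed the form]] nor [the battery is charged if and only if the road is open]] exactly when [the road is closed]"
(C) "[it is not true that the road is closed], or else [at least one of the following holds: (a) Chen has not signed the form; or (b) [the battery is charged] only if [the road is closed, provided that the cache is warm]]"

(A): Formalization: ~V xor (G xor (D -> (M nor ~V)))

~V = ~F = T
~V = ~F = T
M nor ~V = F nor T = F
D -> (M nor ~V) = T -> F = F
G xor (D -> (M nor ~V)) = F xor F = F
~V xor (G xor (D -> (M nor ~V))) = T xor F = T
So (A) is true.

(B): Formalization: ((~D -> (G nor V)) nor (M <-> ~G)) <-> G

~D = ~T = F
G nor V = F nor F = T
~D -> (G nor V) = F -> T = T
~G = ~F = T
M <-> ~G = F <-> T = F
(~D -> (G nor V)) nor (M <-> ~G) = T nor F = F
((~D -> (G nor V)) nor (M <-> ~G)) <-> G = F <-> F = T
So (B) is true.

(C): In symbols: ~G | (~V | (M -> (D -> G)))

~G = ~F = T
~V = ~F = T
D -> G = T -> F = F
M -> (D -> G) = F -> F = T
~V | (M -> (D -> G)) = T | T = T
~G | (~V | (M -> (D -> G))) = T | T = T
Hence (C) is true.

Count: 3.

3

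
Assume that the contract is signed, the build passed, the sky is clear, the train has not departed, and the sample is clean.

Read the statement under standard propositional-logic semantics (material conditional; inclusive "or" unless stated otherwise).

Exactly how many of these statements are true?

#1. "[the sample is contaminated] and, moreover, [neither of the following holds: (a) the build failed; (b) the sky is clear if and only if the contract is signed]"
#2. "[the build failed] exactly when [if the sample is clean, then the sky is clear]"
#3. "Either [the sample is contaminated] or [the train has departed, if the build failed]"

1

Let W = "the sample is contaminated" (F), M = "the build passed" (T), Q = "the sky is overcast" (F), R = "the contract is signed" (T), P = "the train has departed" (F).

#1: In symbols: W & (~M nor (~Q <-> R))

~M = ~T = F
~Q = ~F = T
~Q <-> R = T <-> T = T
~M nor (~Q <-> R) = F nor T = F
W & (~M nor (~Q <-> R)) = F & F = F
Hence #1 is false.

#2: Formalization: ~M <-> (~W -> ~Q)

~M = ~T = F
~W = ~F = T
~Q = ~F = T
~W -> ~Q = T -> T = T
~M <-> (~W -> ~Q) = F <-> T = F
Hence #2 is false.

#3: This is W | (~M -> P).

~M = ~T = F
~M -> P = F -> F = T
W | (~M -> P) = F | T = T
Thus #3 is true.

Count: 1.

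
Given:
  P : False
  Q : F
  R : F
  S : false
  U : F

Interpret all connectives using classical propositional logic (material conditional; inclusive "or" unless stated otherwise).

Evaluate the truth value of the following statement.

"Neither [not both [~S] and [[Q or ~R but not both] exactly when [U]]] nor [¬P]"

False.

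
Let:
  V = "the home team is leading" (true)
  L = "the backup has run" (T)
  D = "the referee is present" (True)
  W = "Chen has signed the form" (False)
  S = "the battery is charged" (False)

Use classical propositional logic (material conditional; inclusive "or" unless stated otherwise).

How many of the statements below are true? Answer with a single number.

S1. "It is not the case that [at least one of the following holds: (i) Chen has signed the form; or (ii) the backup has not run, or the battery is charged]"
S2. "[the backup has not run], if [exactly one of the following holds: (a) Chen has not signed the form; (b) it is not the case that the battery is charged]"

2

S1: Parsed as not (W or (not L or S))

not L = not True = False
not L or S = False or False = False
W or (not L or S) = False or False = False
not (W or (not L or S)) = not False = True
Thus S1 is true.

S2: Parsed as (not W xor not S) -> not L

not W = not False = True
not S = not False = True
not W xor not S = True xor True = False
not L = not True = False
(not W xor not S) -> not L = False -> False = True
So S2 is true.

True statements: 2.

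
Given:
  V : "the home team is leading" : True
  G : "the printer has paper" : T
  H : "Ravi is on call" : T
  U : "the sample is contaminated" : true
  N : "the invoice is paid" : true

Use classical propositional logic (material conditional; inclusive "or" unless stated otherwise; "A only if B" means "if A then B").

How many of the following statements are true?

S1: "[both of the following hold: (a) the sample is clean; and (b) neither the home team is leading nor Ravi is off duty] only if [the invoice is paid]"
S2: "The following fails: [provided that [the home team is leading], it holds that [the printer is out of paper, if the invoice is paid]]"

S1: This is (¬U ∧ (V ↓ ¬H)) → N.

¬U = ¬T = F
¬H = ¬T = F
V ↓ ¬H = T ↓ F = F
¬U ∧ (V ↓ ¬H) = F ∧ F = F
(¬U ∧ (V ↓ ¬H)) → N = F → T = T
Hence S1 is true.

S2: In symbols: ¬(V → (N → ¬G))

¬G = ¬T = F
N → ¬G = T → F = F
V → (N → ¬G) = T → F = F
¬(V → (N → ¬G)) = ¬F = T
So S2 is true.

2 of the 2 statements are true.

2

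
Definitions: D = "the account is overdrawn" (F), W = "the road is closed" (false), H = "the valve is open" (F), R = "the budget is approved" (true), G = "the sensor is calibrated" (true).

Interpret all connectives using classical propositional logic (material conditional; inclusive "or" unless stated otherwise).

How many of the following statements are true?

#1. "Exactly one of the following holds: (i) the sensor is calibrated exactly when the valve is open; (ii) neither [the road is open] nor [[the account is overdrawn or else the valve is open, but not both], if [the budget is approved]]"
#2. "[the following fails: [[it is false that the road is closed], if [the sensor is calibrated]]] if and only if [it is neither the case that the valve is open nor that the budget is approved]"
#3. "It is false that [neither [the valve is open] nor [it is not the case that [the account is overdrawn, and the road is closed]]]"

2

#1: This is (G iff H) xor (not W nor (R -> (D xor H))).

G iff H = True iff False = False
not W = not False = True
D xor H = False xor False = False
R -> (D xor H) = True -> False = False
not W nor (R -> (D xor H)) = True nor False = False
(G iff H) xor (not W nor (R -> (D xor H))) = False xor False = False
Thus #1 is false.

#2: Formalization: not (G -> not W) iff (H nor R)

not W = not False = True
G -> not W = True -> True = True
not (G -> not W) = not True = False
H nor R = False nor True = False
not (G -> not W) iff (H nor R) = False iff False = True
So #2 is true.

#3: Formalization: not (H nor not (D and W))

D and W = False and False = False
not (D and W) = not False = True
H nor not (D and W) = False nor True = False
not (H nor not (D and W)) = not False = True
So #3 is true.

True statements: 2 (#2, #3).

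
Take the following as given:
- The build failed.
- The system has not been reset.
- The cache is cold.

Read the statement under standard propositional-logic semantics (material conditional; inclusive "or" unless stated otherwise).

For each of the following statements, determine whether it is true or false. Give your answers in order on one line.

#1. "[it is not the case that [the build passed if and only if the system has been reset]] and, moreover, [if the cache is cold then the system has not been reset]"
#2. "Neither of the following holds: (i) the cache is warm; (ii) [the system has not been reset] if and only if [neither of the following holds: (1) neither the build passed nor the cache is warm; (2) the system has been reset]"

#1 false; #2 true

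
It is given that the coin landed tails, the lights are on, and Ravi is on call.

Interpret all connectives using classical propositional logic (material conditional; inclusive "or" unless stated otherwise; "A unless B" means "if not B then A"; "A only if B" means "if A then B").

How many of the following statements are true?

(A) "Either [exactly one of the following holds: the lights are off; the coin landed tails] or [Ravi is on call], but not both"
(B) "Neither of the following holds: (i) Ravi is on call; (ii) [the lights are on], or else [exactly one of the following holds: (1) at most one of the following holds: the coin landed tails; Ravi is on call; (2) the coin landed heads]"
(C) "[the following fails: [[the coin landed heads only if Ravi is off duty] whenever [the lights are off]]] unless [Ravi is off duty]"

0

Let Q = "the lights are on" (True), P = "the coin landed heads" (False), R = "Ravi is on call" (True).

(A): Formalization: (not Q xor not P) xor R

not Q = not True = False
not P = not False = True
not Q xor not P = False xor True = True
(not Q xor not P) xor R = True xor True = False
Hence (A) is false.

(B): This is R nor (Q or ((not P nand R) xor P)).

not P = not False = True
not P nand R = True nand True = False
(not P nand R) xor P = False xor False = False
Q or ((not P nand R) xor P) = True or False = True
R nor (Q or ((not P nand R) xor P)) = True nor True = False
So (B) is false.

(C): This is not (not Q -> (P -> not R)) or not R.

not Q = not True = False
not R = not True = False
P -> not R = False -> False = True
not Q -> (P -> not R) = False -> True = True
not (not Q -> (P -> not R)) = not True = False
not R = not True = False
not (not Q -> (P -> not R)) or not R = False or False = False
Hence (C) is false.

Count: 0.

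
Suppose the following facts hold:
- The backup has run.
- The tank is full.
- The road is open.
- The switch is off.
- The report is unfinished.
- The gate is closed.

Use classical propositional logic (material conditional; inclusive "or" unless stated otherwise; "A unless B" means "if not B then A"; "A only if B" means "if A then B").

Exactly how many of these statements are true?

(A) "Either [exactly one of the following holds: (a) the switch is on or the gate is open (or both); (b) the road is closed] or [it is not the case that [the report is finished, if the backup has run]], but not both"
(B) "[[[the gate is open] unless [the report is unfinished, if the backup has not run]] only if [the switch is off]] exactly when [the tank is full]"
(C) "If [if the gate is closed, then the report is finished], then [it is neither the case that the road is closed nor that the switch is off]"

3

Let S = "the switch is on" (F), V = "the gate is open" (F), R = "the road is closed" (F), P = "the backup has run" (T), U = "the report is finished" (F), Q = "the tank is full" (T).

(A): Formalization: ((S ∨ V) ⊕ R) ⊕ ¬(P → U)

S ∨ V = F ∨ F = F
(S ∨ V) ⊕ R = F ⊕ F = F
P → U = T → F = F
¬(P → U) = ¬F = T
((S ∨ V) ⊕ R) ⊕ ¬(P → U) = F ⊕ T = T
So (A) is true.

(B): Formalization: ((V ∨ (¬P → ¬U)) → ¬S) ↔ Q

¬P = ¬T = F
¬U = ¬F = T
¬P → ¬U = F → T = T
V ∨ (¬P → ¬U) = F ∨ T = T
¬S = ¬F = T
(V ∨ (¬P → ¬U)) → ¬S = T → T = T
((V ∨ (¬P → ¬U)) → ¬S) ↔ Q = T ↔ T = T
Hence (B) is true.

(C): In symbols: (¬V → U) → (R ↓ ¬S)

¬V = ¬F = T
¬V → U = T → F = F
¬S = ¬F = T
R ↓ ¬S = F ↓ T = F
(¬V → U) → (R ↓ ¬S) = F → F = T
So (C) is true.

True statements: 3.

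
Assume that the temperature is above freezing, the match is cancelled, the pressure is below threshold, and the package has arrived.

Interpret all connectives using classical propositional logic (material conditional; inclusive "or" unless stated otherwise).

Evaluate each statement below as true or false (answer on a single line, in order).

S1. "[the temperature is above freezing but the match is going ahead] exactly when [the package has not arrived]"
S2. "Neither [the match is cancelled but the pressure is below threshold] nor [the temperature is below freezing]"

S1 T; S2 F

Let M = "the temperature is below freezing" (F), S = "the match is cancelled" (T), R = "the package has arrived" (T), N = "the pressure is above threshold" (F).

S1: Formalization: (~M & ~S) <-> ~R

~M = ~F = T
~S = ~T = F
~M & ~S = T & F = F
~R = ~T = F
(~M & ~S) <-> ~R = F <-> F = T
Hence S1 is true.

S2: Parsed as (S & ~N) nor M

~N = ~F = T
S & ~N = T & T = T
(S & ~N) nor M = T nor F = F
Hence S2 is false.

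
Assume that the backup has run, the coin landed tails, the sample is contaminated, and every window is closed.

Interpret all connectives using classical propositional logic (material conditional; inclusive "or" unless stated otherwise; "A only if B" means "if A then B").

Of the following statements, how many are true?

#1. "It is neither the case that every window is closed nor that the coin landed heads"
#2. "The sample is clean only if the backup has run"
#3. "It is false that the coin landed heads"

2

Let M = "a window is open" (F), G = "the coin landed heads" (F), R = "the sample is contaminated" (T), S = "the backup has run" (T).

#1: This is ~M nor G.

~M = ~F = T
~M nor G = T nor F = F
So #1 is false.

#2: Parsed as ~R -> S

~R = ~T = F
~R -> S = F -> T = T
Hence #2 is true.

#3: In symbols: ~G

~G = ~F = T
Thus #3 is true.

Count: 2.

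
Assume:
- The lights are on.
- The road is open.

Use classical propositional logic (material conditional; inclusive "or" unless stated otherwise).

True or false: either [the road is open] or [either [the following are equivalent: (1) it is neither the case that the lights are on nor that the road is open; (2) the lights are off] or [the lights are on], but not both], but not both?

True

Let P = "the road is closed" (F), H = "the lights are on" (T).
This is ¬P ⊕ (((H ↓ ¬P) ↔ ¬H) ⊕ H).

¬P = ¬F = T
¬P = ¬F = T
H ↓ ¬P = T ↓ T = F
¬H = ¬T = F
(H ↓ ¬P) ↔ ¬H = F ↔ F = T
((H ↓ ¬P) ↔ ¬H) ⊕ H = T ⊕ T = F
¬P ⊕ (((H ↓ ¬P) ↔ ¬H) ⊕ H) = T ⊕ F = T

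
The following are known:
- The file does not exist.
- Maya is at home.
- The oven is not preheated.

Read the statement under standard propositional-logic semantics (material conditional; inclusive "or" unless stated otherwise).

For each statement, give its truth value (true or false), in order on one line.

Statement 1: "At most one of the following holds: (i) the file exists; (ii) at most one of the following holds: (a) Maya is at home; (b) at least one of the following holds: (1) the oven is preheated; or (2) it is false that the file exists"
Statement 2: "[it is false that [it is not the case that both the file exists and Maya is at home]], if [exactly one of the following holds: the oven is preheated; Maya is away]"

Let D = "the file exists" (F), S = "Maya is at home" (T), K = "the oven is preheated" (F).

Statement 1: Parsed as D ↑ (S ↑ (K ∨ ¬D))

¬D = ¬F = T
K ∨ ¬D = F ∨ T = T
S ↑ (K ∨ ¬D) = T ↑ T = F
D ↑ (S ↑ (K ∨ ¬D)) = F ↑ F = T
Thus Statement 1 is true.

Statement 2: In symbols: (K ⊕ ¬S) → ¬(D ↑ S)

¬S = ¬T = F
K ⊕ ¬S = F ⊕ F = F
D ↑ S = F ↑ T = T
¬(D ↑ S) = ¬T = F
(K ⊕ ¬S) → ¬(D ↑ S) = F → F = T
So Statement 2 is true.

Statement 1 True, Statement 2 True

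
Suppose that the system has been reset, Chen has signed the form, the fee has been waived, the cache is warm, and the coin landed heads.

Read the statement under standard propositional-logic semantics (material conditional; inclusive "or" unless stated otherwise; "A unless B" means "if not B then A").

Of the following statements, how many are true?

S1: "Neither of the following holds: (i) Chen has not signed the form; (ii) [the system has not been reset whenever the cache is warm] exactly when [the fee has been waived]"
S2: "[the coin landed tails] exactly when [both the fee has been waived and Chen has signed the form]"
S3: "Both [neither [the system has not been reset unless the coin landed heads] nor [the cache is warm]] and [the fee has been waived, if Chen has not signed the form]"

Let Q = "Chen has signed the form" (T), S = "the cache is warm" (T), P = "the system has been reset" (T), R = "the fee has been waived" (T), U = "the coin landed heads" (T).

S1: Parsed as ¬Q ↓ ((S → ¬P) ↔ R)

¬Q = ¬T = F
¬P = ¬T = F
S → ¬P = T → F = F
(S → ¬P) ↔ R = F ↔ T = F
¬Q ↓ ((S → ¬P) ↔ R) = F ↓ F = T
Thus S1 is true.

S2: In symbols: ¬U ↔ (R ∧ Q)

¬U = ¬T = F
R ∧ Q = T ∧ T = T
¬U ↔ (R ∧ Q) = F ↔ T = F
Thus S2 is false.

S3: In symbols: ((¬P ∨ U) ↓ S) ∧ (¬Q → R)

¬P = ¬T = F
¬P ∨ U = F ∨ T = T
(¬P ∨ U) ↓ S = T ↓ T = F
¬Q = ¬T = F
¬Q → R = F → T = T
((¬P ∨ U) ↓ S) ∧ (¬Q → R) = F ∧ T = F
Thus S3 is false.

True statements: 1 (S1).

1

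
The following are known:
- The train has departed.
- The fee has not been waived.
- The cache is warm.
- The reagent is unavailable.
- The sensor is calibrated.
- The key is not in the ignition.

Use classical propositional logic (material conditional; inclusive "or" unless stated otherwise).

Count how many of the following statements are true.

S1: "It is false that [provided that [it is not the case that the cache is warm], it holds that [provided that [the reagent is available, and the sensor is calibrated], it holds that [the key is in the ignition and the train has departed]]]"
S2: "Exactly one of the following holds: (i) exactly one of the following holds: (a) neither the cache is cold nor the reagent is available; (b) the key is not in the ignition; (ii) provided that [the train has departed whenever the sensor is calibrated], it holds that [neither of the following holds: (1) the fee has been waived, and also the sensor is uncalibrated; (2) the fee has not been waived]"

Let R = "the cache is warm" (True), S = "the reagent is available" (False), U = "the sensor is calibrated" (True), V = "the key is in the ignition" (False), P = "the train has departed" (True), Q = "the fee has been waived" (False).

S1: In symbols: not (not R -> ((S and U) -> (V and P)))

not R = not True = False
S and U = False and True = False
V and P = False and True = False
(S and U) -> (V and P) = False -> False = True
not R -> ((S and U) -> (V and P)) = False -> True = True
not (not R -> ((S and U) -> (V and P))) = not True = False
Hence S1 is false.

S2: Formalization: ((not R nor S) xor not V) xor ((U -> P) -> ((Q and not U) nor not Q))

not R = not True = False
not R nor S = False nor False = True
not V = not False = True
(not R nor S) xor not V = True xor True = False
U -> P = True -> True = True
not U = not True = False
Q and not U = False and False = False
not Q = not False = True
(Q and not U) nor not Q = False nor True = False
(U -> P) -> ((Q and not U) nor not Q) = True -> False = False
((not R nor S) xor not V) xor ((U -> P) -> ((Q and not U) nor not Q)) = False xor False = False
So S2 is false.

0 of the 2 statements are true (none).

0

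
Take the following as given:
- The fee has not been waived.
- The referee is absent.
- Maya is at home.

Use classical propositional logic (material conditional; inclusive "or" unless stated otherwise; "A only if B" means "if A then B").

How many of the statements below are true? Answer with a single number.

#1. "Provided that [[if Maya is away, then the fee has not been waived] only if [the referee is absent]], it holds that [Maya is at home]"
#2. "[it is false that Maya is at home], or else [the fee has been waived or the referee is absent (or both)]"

2

Let K = "Maya is at home" (T), Q = "the fee has been waived" (F), N = "the referee is present" (F).

#1: In symbols: ((~K -> ~Q) -> ~N) -> K

~K = ~T = F
~Q = ~F = T
~K -> ~Q = F -> T = T
~N = ~F = T
(~K -> ~Q) -> ~N = T -> T = T
((~K -> ~Q) -> ~N) -> K = T -> T = T
Hence #1 is true.

#2: This is ~K | (Q | ~N).

~K = ~T = F
~N = ~F = T
Q | ~N = F | T = T
~K | (Q | ~N) = F | T = T
Thus #2 is true.

2 of the 2 statements are true (#1, #2).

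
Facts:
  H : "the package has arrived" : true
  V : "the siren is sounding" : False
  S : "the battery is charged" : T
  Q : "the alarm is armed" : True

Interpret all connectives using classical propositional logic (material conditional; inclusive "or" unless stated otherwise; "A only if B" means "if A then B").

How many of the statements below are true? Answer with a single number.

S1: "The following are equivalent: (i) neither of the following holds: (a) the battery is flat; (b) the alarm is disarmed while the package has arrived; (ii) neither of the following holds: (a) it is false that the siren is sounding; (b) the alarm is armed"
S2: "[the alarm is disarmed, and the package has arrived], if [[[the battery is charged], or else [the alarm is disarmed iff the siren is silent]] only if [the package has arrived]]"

0

S1: Formalization: (not S nor (not Q and H)) iff (not V nor Q)

not S = not True = False
not Q = not True = False
not Q and H = False and True = False
not S nor (not Q and H) = False nor False = True
not V = not False = True
not V nor Q = True nor True = False
(not S nor (not Q and H)) iff (not V nor Q) = True iff False = False
Thus S1 is false.

S2: This is ((S or (not Q iff not V)) -> H) -> (not Q and H).

not Q = not True = False
not V = not False = True
not Q iff not V = False iff True = False
S or (not Q iff not V) = True or False = True
(S or (not Q iff not V)) -> H = True -> True = True
not Q = not True = False
not Q and H = False and True = False
((S or (not Q iff not V)) -> H) -> (not Q and H) = True -> False = False
So S2 is false.

0 of the 2 statements are true (none).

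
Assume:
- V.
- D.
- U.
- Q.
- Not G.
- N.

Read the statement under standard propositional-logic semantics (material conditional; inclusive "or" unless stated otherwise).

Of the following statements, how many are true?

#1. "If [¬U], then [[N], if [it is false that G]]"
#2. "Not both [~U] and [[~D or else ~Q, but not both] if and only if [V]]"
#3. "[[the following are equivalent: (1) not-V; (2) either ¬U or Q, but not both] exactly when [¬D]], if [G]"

3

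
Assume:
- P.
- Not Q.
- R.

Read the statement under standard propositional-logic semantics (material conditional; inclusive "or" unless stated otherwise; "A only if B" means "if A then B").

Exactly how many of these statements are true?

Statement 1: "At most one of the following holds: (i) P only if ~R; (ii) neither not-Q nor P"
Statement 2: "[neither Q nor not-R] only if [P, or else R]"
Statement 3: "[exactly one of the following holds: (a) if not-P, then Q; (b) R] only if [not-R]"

Statement 1: Formalization: (P → ¬R) ↑ (¬Q ↓ P)

¬R = ¬T = F
P → ¬R = T → F = F
¬Q = ¬F = T
¬Q ↓ P = T ↓ T = F
(P → ¬R) ↑ (¬Q ↓ P) = F ↑ F = T
Hence Statement 1 is true.

Statement 2: Parsed as (Q ↓ ¬R) → (P ∨ R)

¬R = ¬T = F
Q ↓ ¬R = F ↓ F = T
P ∨ R = T ∨ T = T
(Q ↓ ¬R) → (P ∨ R) = T → T = T
So Statement 2 is true.

Statement 3: This is ((¬P → Q) ⊕ R) → ¬R.

¬P = ¬T = F
¬P → Q = F → F = T
(¬P → Q) ⊕ R = T ⊕ T = F
¬R = ¬T = F
((¬P → Q) ⊕ R) → ¬R = F → F = T
Thus Statement 3 is true.

True statements: 3.

3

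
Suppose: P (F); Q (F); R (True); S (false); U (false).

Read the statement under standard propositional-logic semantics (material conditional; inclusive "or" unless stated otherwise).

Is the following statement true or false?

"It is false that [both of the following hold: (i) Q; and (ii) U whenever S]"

True.

This is ~(Q & (S -> U)).

S -> U = F -> F = T
Q & (S -> U) = F & T = F
~(Q & (S -> U)) = ~F = T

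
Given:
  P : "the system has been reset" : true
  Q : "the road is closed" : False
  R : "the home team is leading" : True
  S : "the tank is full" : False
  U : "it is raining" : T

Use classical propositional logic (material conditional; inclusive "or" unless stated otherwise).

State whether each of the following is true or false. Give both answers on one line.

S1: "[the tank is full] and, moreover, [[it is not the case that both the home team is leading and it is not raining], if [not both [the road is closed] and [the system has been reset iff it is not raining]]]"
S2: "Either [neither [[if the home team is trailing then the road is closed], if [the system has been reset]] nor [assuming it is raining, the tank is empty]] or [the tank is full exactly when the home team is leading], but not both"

S1: In symbols: S ∧ ((Q ↑ (P ↔ ¬U)) → (R ↑ ¬U))

¬U = ¬T = F
P ↔ ¬U = T ↔ F = F
Q ↑ (P ↔ ¬U) = F ↑ F = T
¬U = ¬T = F
R ↑ ¬U = T ↑ F = T
(Q ↑ (P ↔ ¬U)) → (R ↑ ¬U) = T → T = T
S ∧ ((Q ↑ (P ↔ ¬U)) → (R ↑ ¬U)) = F ∧ T = F
Thus S1 is false.

S2: In symbols: ((P → (¬R → Q)) ↓ (U → ¬S)) ⊕ (S ↔ R)

¬R = ¬T = F
¬R → Q = F → F = T
P → (¬R → Q) = T → T = T
¬S = ¬F = T
U → ¬S = T → T = T
(P → (¬R → Q)) ↓ (U → ¬S) = T ↓ T = F
S ↔ R = F ↔ T = F
((P → (¬R → Q)) ↓ (U → ¬S)) ⊕ (S ↔ R) = F ⊕ F = F
So S2 is false.

S1 false / S2 false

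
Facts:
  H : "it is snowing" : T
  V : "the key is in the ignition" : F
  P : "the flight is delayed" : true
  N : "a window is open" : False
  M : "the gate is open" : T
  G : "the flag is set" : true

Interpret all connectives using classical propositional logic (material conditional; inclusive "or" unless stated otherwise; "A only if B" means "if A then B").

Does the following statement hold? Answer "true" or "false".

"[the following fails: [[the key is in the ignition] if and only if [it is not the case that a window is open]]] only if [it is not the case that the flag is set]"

False

Values: V=F, N=F, G=T.
This is ¬(V ↔ ¬N) → ¬G.

¬N = ¬F = T
V ↔ ¬N = F ↔ T = F
¬(V ↔ ¬N) = ¬F = T
¬G = ¬T = F
¬(V ↔ ¬N) → ¬G = T → F = F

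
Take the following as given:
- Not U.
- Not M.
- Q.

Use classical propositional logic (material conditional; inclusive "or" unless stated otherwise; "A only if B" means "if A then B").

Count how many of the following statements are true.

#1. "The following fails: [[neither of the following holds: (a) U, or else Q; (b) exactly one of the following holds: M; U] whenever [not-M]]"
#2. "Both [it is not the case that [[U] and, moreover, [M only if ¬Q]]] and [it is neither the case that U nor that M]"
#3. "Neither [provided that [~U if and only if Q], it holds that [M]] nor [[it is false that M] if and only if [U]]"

3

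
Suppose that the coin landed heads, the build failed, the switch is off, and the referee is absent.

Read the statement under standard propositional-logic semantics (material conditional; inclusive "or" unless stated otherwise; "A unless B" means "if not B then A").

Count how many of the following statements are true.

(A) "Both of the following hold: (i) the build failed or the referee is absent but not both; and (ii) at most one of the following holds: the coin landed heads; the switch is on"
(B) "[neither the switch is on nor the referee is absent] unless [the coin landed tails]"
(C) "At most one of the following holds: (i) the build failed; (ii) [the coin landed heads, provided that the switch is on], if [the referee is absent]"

Let Q = "the build passed" (False), S = "the referee is present" (False), P = "the coin landed heads" (True), R = "the switch is on" (False).

(A): This is (not Q xor not S) and (P nand R).

not Q = not False = True
not S = not False = True
not Q xor not S = True xor True = False
P nand R = True nand False = True
(not Q xor not S) and (P nand R) = False and True = False
So (A) is false.

(B): Parsed as (R nor not S) or not P

not S = not False = True
R nor not S = False nor True = False
not P = not True = False
(R nor not S) or not P = False or False = False
Hence (B) is false.

(C): Parsed as not Q nand (not S -> (R -> P))

not Q = not False = True
not S = not False = True
R -> P = False -> True = True
not S -> (R -> P) = True -> True = True
not Q nand (not S -> (R -> P)) = True nand True = False
So (C) is false.

True statements: 0 (none).

0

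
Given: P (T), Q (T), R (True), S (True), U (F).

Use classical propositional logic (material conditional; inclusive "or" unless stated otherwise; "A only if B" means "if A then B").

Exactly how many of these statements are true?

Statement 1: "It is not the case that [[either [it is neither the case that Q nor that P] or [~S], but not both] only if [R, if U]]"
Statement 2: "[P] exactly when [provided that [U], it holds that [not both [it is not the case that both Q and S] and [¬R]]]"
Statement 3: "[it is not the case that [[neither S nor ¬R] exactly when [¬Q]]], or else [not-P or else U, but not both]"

Statement 1: Parsed as ~(((Q nor P) xor ~S) -> (U -> R))

Q nor P = T nor T = F
~S = ~T = F
(Q nor P) xor ~S = F xor F = F
U -> R = F -> T = T
((Q nor P) xor ~S) -> (U -> R) = F -> T = T
~(((Q nor P) xor ~S) -> (U -> R)) = ~T = F
Thus Statement 1 is false.

Statement 2: In symbols: P <-> (U -> ((Q nand S) nand ~R))

Q nand S = T nand T = F
~R = ~T = F
(Q nand S) nand ~R = F nand F = T
U -> ((Q nand S) nand ~R) = F -> T = T
P <-> (U -> ((Q nand S) nand ~R)) = T <-> T = T
So Statement 2 is true.

Statement 3: In symbols: ~((S nor ~R) <-> ~Q) | (~P xor U)

~R = ~T = F
S nor ~R = T nor F = F
~Q = ~T = F
(S nor ~R) <-> ~Q = F <-> F = T
~((S nor ~R) <-> ~Q) = ~T = F
~P = ~T = F
~P xor U = F xor F = F
~((S nor ~R) <-> ~Q) | (~P xor U) = F | F = F
So Statement 3 is false.

True statements: 1.

1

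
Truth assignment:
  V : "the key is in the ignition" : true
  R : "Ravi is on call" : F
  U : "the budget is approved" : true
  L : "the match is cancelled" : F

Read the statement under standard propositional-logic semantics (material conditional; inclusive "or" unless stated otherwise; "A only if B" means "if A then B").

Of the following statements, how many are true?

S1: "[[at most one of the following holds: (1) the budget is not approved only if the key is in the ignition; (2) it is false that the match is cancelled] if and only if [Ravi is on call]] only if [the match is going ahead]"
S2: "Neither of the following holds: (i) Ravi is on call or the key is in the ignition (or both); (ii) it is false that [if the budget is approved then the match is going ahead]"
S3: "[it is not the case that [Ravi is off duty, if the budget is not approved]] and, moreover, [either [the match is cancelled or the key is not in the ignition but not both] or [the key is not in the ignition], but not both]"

S1: Parsed as (((~U -> V) nand ~L) <-> R) -> ~L

~U = ~T = F
~U -> V = F -> T = T
~L = ~F = T
(~U -> V) nand ~L = T nand T = F
((~U -> V) nand ~L) <-> R = F <-> F = T
~L = ~F = T
(((~U -> V) nand ~L) <-> R) -> ~L = T -> T = T
Thus S1 is true.

S2: This is (R | V) nor ~(U -> ~L).

R | V = F | T = T
~L = ~F = T
U -> ~L = T -> T = T
~(U -> ~L) = ~T = F
(R | V) nor ~(U -> ~L) = T nor F = F
So S2 is false.

S3: This is ~(~U -> ~R) & ((L xor ~V) xor ~V).

~U = ~T = F
~R = ~F = T
~U -> ~R = F -> T = T
~(~U -> ~R) = ~T = F
~V = ~T = F
L xor ~V = F xor F = F
~V = ~T = F
(L xor ~V) xor ~V = F xor F = F
~(~U -> ~R) & ((L xor ~V) xor ~V) = F & F = F
Thus S3 is false.

True statements: 1 (S1).

1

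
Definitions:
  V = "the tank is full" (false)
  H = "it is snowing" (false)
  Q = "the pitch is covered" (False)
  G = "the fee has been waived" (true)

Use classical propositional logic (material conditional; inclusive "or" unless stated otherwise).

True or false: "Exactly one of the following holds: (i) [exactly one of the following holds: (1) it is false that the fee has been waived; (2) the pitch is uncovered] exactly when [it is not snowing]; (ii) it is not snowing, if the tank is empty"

Parsed as ((not G xor not Q) iff not H) xor (not V -> not H)

not G = not True = False
not Q = not False = True
not G xor not Q = False xor True = True
not H = not False = True
(not G xor not Q) iff not H = True iff True = True
not V = not False = True
not H = not False = True
not V -> not H = True -> True = True
((not G xor not Q) iff not H) xor (not V -> not H) = True xor True = False

false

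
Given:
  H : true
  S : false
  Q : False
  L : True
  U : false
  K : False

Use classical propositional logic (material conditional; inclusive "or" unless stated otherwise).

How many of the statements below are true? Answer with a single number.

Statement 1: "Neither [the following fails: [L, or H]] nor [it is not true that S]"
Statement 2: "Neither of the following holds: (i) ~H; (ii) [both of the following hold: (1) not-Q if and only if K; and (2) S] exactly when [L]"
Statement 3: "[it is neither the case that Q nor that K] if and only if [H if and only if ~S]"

2

Statement 1: This is ~(L | H) nor ~S.

L | H = T | T = T
~(L | H) = ~T = F
~S = ~F = T
~(L | H) nor ~S = F nor T = F
Hence Statement 1 is false.

Statement 2: Parsed as ~H nor (((~Q <-> K) & S) <-> L)

~H = ~T = F
~Q = ~F = T
~Q <-> K = T <-> F = F
(~Q <-> K) & S = F & F = F
((~Q <-> K) & S) <-> L = F <-> T = F
~H nor (((~Q <-> K) & S) <-> L) = F nor F = T
Thus Statement 2 is true.

Statement 3: Parsed as (Q nor K) <-> (H <-> ~S)

Q nor K = F nor F = T
~S = ~F = T
H <-> ~S = T <-> T = T
(Q nor K) <-> (H <-> ~S) = T <-> T = T
Thus Statement 3 is true.

Count: 2.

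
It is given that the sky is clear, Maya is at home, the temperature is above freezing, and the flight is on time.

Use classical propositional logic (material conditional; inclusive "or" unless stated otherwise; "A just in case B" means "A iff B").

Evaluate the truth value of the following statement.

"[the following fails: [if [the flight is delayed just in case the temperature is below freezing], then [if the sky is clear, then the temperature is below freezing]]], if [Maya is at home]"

The statement is true.

Let U = "Maya is at home" (T), R = "the flight is delayed" (F), M = "the temperature is below freezing" (F), S = "the sky is overcast" (F).
This is U -> ~((R <-> M) -> (~S -> M)).

R <-> M = F <-> F = T
~S = ~F = T
~S -> M = T -> F = F
(R <-> M) -> (~S -> M) = T -> F = F
~((R <-> M) -> (~S -> M)) = ~F = T
U -> ~((R <-> M) -> (~S -> M)) = T -> T = T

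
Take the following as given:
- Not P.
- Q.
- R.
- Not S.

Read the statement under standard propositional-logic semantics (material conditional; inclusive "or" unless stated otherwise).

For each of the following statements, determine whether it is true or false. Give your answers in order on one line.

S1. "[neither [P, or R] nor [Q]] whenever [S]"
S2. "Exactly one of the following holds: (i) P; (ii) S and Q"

S1 T, S2 F

S1: This is S -> ((P | R) nor Q).

P | R = F | T = T
(P | R) nor Q = T nor T = F
S -> ((P | R) nor Q) = F -> F = T
Thus S1 is true.

S2: Formalization: P xor (S & Q)

S & Q = F & T = F
P xor (S & Q) = F xor F = F
So S2 is false.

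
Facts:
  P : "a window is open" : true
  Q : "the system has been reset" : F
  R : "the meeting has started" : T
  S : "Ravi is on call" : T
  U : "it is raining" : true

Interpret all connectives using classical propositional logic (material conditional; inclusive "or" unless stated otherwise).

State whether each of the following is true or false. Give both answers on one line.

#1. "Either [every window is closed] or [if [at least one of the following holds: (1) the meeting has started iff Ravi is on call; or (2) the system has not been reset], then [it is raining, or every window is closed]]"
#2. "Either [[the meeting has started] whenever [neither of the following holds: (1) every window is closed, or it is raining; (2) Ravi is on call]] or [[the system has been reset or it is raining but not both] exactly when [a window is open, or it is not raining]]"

#1 T / #2 T

#1: In symbols: not P or (((R iff S) or not Q) -> (U or not P))

not P = not True = False
R iff S = True iff True = True
not Q = not False = True
(R iff S) or not Q = True or True = True
not P = not True = False
U or not P = True or False = True
((R iff S) or not Q) -> (U or not P) = True -> True = True
not P or (((R iff S) or not Q) -> (U or not P)) = False or True = True
Thus #1 is true.

#2: Parsed as (((not P or U) nor S) -> R) or ((Q xor U) iff (P or not U))

not P = not True = False
not P or U = False or True = True
(not P or U) nor S = True nor True = False
((not P or U) nor S) -> R = False -> True = True
Q xor U = False xor True = True
not U = not True = False
P or not U = True or False = True
(Q xor U) iff (P or not U) = True iff True = True
(((not P or U) nor S) -> R) or ((Q xor U) iff (P or not U)) = True or True = True
So #2 is true.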